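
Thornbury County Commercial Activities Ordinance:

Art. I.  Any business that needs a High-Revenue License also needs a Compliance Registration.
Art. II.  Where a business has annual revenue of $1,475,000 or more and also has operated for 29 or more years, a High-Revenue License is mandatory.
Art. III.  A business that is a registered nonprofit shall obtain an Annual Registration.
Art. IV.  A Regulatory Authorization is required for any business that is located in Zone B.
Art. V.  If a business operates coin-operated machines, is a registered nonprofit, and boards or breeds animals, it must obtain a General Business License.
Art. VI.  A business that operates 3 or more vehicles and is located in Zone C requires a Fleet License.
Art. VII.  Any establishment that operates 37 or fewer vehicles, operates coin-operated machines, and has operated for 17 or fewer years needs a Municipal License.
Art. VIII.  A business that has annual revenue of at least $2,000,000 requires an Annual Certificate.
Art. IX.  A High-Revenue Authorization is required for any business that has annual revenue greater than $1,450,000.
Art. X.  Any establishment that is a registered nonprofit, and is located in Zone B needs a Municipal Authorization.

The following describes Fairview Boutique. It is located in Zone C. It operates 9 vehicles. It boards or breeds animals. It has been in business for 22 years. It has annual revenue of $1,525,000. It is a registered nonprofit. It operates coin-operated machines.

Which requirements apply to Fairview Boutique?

Annual Registration, Fleet License, General Business License, High-Revenue Authorization

Art. I. High-Revenue License is not required → no effect.
Art. II. revenue $1,525,000 ≥ $1,475,000; years in business 22 < 29 → High-Revenue License not required.
Art. III. is a registered nonprofit → Annual Registration required.
Art. IV. is located in Zone C (not: is located in Zone B) → Regulatory Authorization not required.
Art. V. operates coin-operated machines; is a registered nonprofit; boards or breeds animals → General Business License required.
Art. VI. vehicles 9 ≥ 3; is located in Zone C → Fleet License required.
Art. VII. vehicles 9 ≤ 37; operates coin-operated machines; years in business 22 > 17 → Municipal License not required.
Art. VIII. revenue $1,525,000 < $2,000,000 → Annual Certificate not required.
Art. IX. revenue $1,525,000 > $1,450,000 → High-Revenue Authorization required.
Art. X. is a registered nonprofit; is located in Zone C (not: is located in Zone B) → Municipal Authorization not required.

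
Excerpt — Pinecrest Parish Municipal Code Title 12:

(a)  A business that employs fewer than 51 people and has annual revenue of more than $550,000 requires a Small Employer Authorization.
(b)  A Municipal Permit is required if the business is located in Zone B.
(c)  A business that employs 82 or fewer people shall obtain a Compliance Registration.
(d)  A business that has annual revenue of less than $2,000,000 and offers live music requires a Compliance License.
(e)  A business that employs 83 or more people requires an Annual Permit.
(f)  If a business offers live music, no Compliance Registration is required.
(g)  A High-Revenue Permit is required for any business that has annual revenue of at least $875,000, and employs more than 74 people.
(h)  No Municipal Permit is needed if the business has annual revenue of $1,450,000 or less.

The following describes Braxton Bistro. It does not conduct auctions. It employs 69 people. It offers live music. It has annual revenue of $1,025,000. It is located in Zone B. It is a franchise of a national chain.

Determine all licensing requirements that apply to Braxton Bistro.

Compliance License

(a) employees 69 ≥ 51; revenue $1,025,000 > $550,000 → Small Employer Authorization not required.
(b) is located in Zone B → Municipal Permit required.
(c) employees 69 ≤ 82 → Compliance Registration required.
(d) revenue $1,025,000 < $2,000,000; offers live music → Compliance License required.
(e) employees 69 < 83 → Annual Permit not required.
(f) offers live music → exempt from Compliance Registration.
(g) revenue $1,025,000 ≥ $875,000; employees 69 ≤ 74 → High-Revenue Permit not required.
(h) revenue $1,025,000 ≤ $1,450,000 → exempt from Municipal Permit.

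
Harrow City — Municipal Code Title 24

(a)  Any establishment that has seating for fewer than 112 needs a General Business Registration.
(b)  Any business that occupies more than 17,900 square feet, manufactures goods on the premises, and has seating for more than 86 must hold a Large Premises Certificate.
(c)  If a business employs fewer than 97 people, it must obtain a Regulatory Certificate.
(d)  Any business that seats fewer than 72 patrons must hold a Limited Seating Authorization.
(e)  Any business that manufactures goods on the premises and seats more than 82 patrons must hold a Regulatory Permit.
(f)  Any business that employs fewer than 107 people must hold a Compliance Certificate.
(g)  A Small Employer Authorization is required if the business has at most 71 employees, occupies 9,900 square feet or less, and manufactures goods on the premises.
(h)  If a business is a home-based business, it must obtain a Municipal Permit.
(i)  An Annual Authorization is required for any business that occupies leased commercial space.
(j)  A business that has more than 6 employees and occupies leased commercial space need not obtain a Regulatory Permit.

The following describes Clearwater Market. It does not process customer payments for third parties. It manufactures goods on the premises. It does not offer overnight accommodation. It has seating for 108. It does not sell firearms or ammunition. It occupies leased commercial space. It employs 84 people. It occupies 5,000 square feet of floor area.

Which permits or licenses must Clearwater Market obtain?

Annual Authorization, Compliance Certificate, General Business Registration, Regulatory Certificate

(a) seating 108 < 112 → General Business Registration required.
(b) floor area 5,000 square feet ≤ 17,900 square feet; manufactures goods on the premises; seating 108 > 86 → Large Premises Certificate not required.
(c) employees 84 < 97 → Regulatory Certificate required.
(d) seating 108 ≥ 72 → Limited Seating Authorization not required.
(e) manufactures goods on the premises; seating 108 > 82 → Regulatory Permit required.
(f) employees 84 < 107 → Compliance Certificate required.
(g) employees 84 > 71; floor area 5,000 square feet ≤ 9,900 square feet; manufactures goods on the premises → Small Employer Authorization not required.
(h) occupies leased commercial space (not: is a home-based business) → Municipal Permit not required.
(i) occupies leased commercial space → Annual Authorization required.
(j) employees 84 > 6; occupies leased commercial space → exempt from Regulatory Permit.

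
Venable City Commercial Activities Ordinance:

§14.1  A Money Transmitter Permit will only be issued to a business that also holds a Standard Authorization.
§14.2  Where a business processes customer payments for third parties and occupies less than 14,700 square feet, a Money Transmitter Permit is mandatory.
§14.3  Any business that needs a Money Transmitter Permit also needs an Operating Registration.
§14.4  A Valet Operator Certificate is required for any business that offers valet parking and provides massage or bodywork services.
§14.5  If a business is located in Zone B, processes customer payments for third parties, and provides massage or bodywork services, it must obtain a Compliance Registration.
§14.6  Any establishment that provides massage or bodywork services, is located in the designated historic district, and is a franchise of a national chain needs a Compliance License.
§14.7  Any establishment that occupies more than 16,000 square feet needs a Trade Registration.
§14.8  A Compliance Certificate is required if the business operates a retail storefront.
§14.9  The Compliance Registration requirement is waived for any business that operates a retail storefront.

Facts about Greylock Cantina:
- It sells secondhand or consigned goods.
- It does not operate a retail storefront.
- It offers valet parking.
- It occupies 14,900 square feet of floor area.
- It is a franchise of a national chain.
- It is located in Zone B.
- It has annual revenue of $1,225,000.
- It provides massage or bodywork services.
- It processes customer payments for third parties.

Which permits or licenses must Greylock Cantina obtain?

§14.1 Money Transmitter Permit is not required → no effect.
§14.2 processes customer payments for third parties; floor area 14,900 square feet ≥ 14,700 square feet → Money Transmitter Permit not required.
§14.3 Money Transmitter Permit is not required → no effect.
§14.4 offers valet parking; provides massage or bodywork services → Valet Operator Certificate required.
§14.5 is located in Zone B; processes customer payments for third parties; provides massage or bodywork services → Compliance Registration required.
§14.6 provides massage or bodywork services; is located in Zone B (not: is located in the designated historic district); is a franchise of a national chain → Compliance License not required.
§14.7 floor area 14,900 square feet ≤ 16,000 square feet → Trade Registration not required.
§14.8 does not operate a retail storefront → Compliance Certificate not required.
§14.9 does not operate a retail storefront → Compliance Registration exemption does not apply.

Compliance Registration, Valet Operator Certificate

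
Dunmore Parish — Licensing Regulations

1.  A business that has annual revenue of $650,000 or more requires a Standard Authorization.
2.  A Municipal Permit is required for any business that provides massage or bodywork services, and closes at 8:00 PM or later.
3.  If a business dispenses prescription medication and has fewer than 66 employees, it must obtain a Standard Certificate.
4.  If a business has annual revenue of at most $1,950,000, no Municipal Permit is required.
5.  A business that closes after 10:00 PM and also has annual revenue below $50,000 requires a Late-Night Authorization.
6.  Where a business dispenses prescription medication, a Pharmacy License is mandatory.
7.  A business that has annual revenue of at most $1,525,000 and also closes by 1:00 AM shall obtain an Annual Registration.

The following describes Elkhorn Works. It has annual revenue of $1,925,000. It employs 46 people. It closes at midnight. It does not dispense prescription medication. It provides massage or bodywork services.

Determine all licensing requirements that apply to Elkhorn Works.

Standard Authorization

1. revenue $1,925,000 ≥ $650,000 → Standard Authorization required.
2. provides massage or bodywork services; closes midnight, after 8:00 PM → Municipal Permit required.
3. does not dispense prescription medication; employees 46 < 66 → Standard Certificate not required.
4. revenue $1,925,000 ≤ $1,950,000 → exempt from Municipal Permit.
5. closes midnight, after 10:00 PM; revenue $1,925,000 ≥ $50,000 → Late-Night Authorization not required.
6. does not dispense prescription medication → Pharmacy License not required.
7. revenue $1,925,000 > $1,525,000; closes midnight, at/before 1:00 AM → Annual Registration not required.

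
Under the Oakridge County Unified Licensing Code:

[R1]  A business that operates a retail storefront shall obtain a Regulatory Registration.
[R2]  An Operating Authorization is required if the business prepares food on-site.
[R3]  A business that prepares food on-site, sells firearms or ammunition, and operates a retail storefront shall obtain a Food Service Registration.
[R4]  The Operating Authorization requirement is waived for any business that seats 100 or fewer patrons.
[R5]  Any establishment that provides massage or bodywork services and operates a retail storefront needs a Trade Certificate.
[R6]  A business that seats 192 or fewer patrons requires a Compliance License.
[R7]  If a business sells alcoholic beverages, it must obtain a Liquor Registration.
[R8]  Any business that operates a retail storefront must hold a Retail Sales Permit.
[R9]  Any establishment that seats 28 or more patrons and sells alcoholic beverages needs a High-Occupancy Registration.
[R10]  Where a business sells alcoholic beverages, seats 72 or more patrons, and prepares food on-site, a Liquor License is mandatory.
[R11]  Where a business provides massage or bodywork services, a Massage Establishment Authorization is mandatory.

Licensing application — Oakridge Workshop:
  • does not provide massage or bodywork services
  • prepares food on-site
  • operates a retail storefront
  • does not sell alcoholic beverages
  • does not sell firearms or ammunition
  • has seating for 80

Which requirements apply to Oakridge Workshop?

[R1] operates a retail storefront → Regulatory Registration required.
[R2] prepares food on-site → Operating Authorization required.
[R3] prepares food on-site; does not sell firearms or ammunition; operates a retail storefront → Food Service Registration not required.
[R4] seating 80 ≤ 100 → exempt from Operating Authorization.
[R5] does not provide massage or bodywork services; operates a retail storefront → Trade Certificate not required.
[R6] seating 80 ≤ 192 → Compliance License required.
[R7] does not sell alcoholic beverages → Liquor Registration not required.
[R8] operates a retail storefront → Retail Sales Permit required.
[R9] seating 80 ≥ 28; does not sell alcoholic beverages → High-Occupancy Registration not required.
[R10] does not sell alcoholic beverages; seating 80 ≥ 72; prepares food on-site → Liquor License not required.
[R11] does not provide massage or bodywork services → Massage Establishment Authorization not required.

Compliance License, Regulatory Registration, Retail Sales Permit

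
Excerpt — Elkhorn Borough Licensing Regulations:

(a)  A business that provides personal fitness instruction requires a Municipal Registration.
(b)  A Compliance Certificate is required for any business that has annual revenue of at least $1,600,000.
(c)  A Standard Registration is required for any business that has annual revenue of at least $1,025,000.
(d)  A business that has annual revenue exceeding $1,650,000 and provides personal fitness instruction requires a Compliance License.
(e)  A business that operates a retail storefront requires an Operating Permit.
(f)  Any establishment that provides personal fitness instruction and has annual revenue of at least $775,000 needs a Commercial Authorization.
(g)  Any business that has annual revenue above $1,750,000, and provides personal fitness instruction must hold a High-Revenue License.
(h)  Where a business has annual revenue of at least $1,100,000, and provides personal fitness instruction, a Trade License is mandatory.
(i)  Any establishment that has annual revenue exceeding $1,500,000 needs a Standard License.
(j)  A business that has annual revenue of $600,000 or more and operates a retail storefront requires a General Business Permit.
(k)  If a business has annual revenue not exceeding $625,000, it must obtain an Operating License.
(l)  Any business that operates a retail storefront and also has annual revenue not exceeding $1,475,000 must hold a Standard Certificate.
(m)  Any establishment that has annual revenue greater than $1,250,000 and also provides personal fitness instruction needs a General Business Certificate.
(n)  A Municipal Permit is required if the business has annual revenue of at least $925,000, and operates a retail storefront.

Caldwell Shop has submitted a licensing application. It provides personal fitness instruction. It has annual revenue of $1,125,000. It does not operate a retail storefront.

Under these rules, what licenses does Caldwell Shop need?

(a) provides personal fitness instruction → Municipal Registration required.
(b) revenue $1,125,000 < $1,600,000 → Compliance Certificate not required.
(c) revenue $1,125,000 ≥ $1,025,000 → Standard Registration required.
(d) revenue $1,125,000 ≤ $1,650,000; provides personal fitness instruction → Compliance License not required.
(e) does not operate a retail storefront → Operating Permit not required.
(f) provides personal fitness instruction; revenue $1,125,000 ≥ $775,000 → Commercial Authorization required.
(g) revenue $1,125,000 ≤ $1,750,000; provides personal fitness instruction → High-Revenue License not required.
(h) revenue $1,125,000 ≥ $1,100,000; provides personal fitness instruction → Trade License required.
(i) revenue $1,125,000 ≤ $1,500,000 → Standard License not required.
(j) revenue $1,125,000 ≥ $600,000; does not operate a retail storefront → General Business Permit not required.
(k) revenue $1,125,000 > $625,000 → Operating License not required.
(l) does not operate a retail storefront; revenue $1,125,000 ≤ $1,475,000 → Standard Certificate not required.
(m) revenue $1,125,000 ≤ $1,250,000; provides personal fitness instruction → General Business Certificate not required.
(n) revenue $1,125,000 ≥ $925,000; does not operate a retail storefront → Municipal Permit not required.

Commercial Authorization, Municipal Registration, Standard Registration, Trade License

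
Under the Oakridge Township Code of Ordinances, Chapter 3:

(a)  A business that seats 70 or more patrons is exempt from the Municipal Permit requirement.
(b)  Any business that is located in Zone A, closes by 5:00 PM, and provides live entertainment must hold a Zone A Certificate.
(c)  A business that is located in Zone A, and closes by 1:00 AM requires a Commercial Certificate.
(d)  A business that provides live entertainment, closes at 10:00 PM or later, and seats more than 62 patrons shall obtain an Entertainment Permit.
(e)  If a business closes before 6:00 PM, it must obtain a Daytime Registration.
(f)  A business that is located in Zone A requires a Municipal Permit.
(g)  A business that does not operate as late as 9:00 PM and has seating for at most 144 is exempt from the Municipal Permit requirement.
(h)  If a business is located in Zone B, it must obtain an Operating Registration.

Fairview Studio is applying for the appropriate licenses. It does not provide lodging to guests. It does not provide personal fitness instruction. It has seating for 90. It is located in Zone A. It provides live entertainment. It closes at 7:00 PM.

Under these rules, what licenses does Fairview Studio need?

Commercial Certificate

(a) seating 90 ≥ 70 → exempt from Municipal Permit.
(b) is located in Zone A; closes 7:00 PM, after 5:00 PM; provides live entertainment → Zone A Certificate not required.
(c) is located in Zone A; closes 7:00 PM, at/before 1:00 AM → Commercial Certificate required.
(d) provides live entertainment; closes 7:00 PM, at/before 10:00 PM; seating 90 > 62 → Entertainment Permit not required.
(e) closes 7:00 PM, after 6:00 PM → Daytime Registration not required.
(f) is located in Zone A → Municipal Permit required.
(g) closes 7:00 PM, at/before 9:00 PM; seating 90 ≤ 144 → exempt from Municipal Permit.
(h) is located in Zone A (not: is located in Zone B) → Operating Registration not required.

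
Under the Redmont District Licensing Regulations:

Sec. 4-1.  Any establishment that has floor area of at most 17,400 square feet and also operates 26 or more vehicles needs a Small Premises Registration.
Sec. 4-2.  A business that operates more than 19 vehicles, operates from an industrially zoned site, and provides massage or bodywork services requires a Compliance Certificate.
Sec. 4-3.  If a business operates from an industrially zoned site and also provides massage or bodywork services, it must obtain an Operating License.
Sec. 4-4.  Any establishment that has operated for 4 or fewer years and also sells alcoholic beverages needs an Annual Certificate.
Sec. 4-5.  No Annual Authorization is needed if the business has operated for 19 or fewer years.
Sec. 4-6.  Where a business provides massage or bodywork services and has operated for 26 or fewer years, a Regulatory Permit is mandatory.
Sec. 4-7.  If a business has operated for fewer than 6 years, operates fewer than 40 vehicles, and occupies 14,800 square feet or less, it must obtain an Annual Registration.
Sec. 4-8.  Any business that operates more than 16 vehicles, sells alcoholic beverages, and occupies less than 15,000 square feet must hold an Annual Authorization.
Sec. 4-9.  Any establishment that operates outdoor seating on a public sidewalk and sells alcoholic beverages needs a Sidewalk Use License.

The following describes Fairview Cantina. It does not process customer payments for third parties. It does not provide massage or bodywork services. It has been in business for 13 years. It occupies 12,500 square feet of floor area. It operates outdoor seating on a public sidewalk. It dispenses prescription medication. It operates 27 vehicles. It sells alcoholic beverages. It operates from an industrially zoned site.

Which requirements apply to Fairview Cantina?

Sec. 4-1. floor area 12,500 square feet ≤ 17,400 square feet; vehicles 27 ≥ 26 → Small Premises Registration required.
Sec. 4-2. vehicles 27 > 19; operates from an industrially zoned site; does not provide massage or bodywork services → Compliance Certificate not required.
Sec. 4-3. operates from an industrially zoned site; does not provide massage or bodywork services → Operating License not required.
Sec. 4-4. years in business 13 > 4; sells alcoholic beverages → Annual Certificate not required.
Sec. 4-5. years in business 13 ≤ 19 → exempt from Annual Authorization.
Sec. 4-6. does not provide massage or bodywork services; years in business 13 ≤ 26 → Regulatory Permit not required.
Sec. 4-7. years in business 13 ≥ 6; vehicles 27 < 40; floor area 12,500 square feet ≤ 14,800 square feet → Annual Registration not required.
Sec. 4-8. vehicles 27 > 16; sells alcoholic beverages; floor area 12,500 square feet < 15,000 square feet → Annual Authorization required.
Sec. 4-9. operates outdoor seating on a public sidewalk; sells alcoholic beverages → Sidewalk Use License required.

Sidewalk Use License, Small Premises Registration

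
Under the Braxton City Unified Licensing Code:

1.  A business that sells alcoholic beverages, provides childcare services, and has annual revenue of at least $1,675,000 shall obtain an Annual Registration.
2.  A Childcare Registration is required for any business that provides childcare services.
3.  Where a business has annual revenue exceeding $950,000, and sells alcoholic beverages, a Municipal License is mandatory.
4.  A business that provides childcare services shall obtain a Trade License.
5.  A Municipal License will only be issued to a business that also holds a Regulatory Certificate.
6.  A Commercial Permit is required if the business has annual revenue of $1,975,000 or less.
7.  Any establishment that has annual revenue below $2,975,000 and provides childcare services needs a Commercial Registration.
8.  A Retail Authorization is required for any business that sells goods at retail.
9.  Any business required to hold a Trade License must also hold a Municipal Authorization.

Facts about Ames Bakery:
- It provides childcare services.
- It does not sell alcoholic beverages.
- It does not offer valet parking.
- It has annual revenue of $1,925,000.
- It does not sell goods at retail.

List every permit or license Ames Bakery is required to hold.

1. does not sell alcoholic beverages; provides childcare services; revenue $1,925,000 ≥ $1,675,000 → Annual Registration not required.
2. provides childcare services → Childcare Registration required.
3. revenue $1,925,000 > $950,000; does not sell alcoholic beverages → Municipal License not required.
4. provides childcare services → Trade License required.
5. Municipal License is not required → no effect.
6. revenue $1,925,000 ≤ $1,975,000 → Commercial Permit required.
7. revenue $1,925,000 < $2,975,000; provides childcare services → Commercial Registration required.
8. does not sell goods at retail → Retail Authorization not required.
9. Trade License is required → Municipal Authorization also required.

Childcare Registration, Commercial Permit, Commercial Registration, Municipal Authorization, Trade License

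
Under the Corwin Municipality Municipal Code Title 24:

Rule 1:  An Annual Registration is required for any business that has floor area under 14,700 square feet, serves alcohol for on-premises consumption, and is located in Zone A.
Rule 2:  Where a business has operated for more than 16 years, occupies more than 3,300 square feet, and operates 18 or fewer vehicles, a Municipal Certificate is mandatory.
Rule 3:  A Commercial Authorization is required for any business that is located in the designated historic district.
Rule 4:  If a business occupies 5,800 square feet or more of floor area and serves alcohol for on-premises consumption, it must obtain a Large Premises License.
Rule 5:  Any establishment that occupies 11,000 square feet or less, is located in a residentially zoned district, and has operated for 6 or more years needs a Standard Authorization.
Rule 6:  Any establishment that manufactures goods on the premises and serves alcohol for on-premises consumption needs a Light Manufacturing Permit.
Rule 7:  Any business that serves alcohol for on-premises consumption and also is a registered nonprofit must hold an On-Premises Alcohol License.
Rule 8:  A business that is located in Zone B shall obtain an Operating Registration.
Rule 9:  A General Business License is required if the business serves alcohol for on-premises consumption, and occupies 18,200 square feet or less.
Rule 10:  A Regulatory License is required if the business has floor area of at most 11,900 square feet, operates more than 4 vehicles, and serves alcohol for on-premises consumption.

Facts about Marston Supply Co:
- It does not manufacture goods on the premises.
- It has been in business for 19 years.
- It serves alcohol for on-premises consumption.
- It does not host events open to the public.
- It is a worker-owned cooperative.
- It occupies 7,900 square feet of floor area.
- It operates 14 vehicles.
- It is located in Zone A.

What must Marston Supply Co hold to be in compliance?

Annual Registration, General Business License, Large Premises License, Municipal Certificate, Regulatory License

Rule 1: floor area 7,900 square feet < 14,700 square feet; serves alcohol for on-premises consumption; is located in Zone A → Annual Registration required.
Rule 2: years in business 19 > 16; floor area 7,900 square feet > 3,300 square feet; vehicles 14 ≤ 18 → Municipal Certificate required.
Rule 3: is located in Zone A (not: is located in the designated historic district) → Commercial Authorization not required.
Rule 4: floor area 7,900 square feet ≥ 5,800 square feet; serves alcohol for on-premises consumption → Large Premises License required.
Rule 5: floor area 7,900 square feet ≤ 11,000 square feet; is located in Zone A (not: is located in a residentially zoned district); years in business 19 ≥ 6 → Standard Authorization not required.
Rule 6: does not manufacture goods on the premises; serves alcohol for on-premises consumption → Light Manufacturing Permit not required.
Rule 7: serves alcohol for on-premises consumption; is a worker-owned cooperative (not: is a registered nonprofit) → On-Premises Alcohol License not required.
Rule 8: is located in Zone A (not: is located in Zone B) → Operating Registration not required.
Rule 9: serves alcohol for on-premises consumption; floor area 7,900 square feet ≤ 18,200 square feet → General Business License required.
Rule 10: floor area 7,900 square feet ≤ 11,900 square feet; vehicles 14 > 4; serves alcohol for on-premises consumption → Regulatory License required.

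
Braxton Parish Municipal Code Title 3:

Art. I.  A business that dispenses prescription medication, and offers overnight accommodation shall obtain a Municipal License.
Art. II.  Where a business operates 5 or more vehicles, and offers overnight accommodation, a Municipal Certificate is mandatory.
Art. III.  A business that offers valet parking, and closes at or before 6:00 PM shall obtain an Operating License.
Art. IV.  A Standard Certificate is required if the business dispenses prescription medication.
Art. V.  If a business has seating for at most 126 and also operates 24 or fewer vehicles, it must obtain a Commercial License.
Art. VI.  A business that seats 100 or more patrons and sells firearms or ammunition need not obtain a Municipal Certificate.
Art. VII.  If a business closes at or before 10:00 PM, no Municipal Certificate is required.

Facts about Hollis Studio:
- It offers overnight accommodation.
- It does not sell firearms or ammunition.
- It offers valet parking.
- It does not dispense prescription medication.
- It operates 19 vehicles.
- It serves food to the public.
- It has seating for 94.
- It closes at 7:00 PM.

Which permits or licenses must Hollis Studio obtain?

Art. I. does not dispense prescription medication; offers overnight accommodation → Municipal License not required.
Art. II. vehicles 19 ≥ 5; offers overnight accommodation → Municipal Certificate required.
Art. III. offers valet parking; closes 7:00 PM, after 6:00 PM → Operating License not required.
Art. IV. does not dispense prescription medication → Standard Certificate not required.
Art. V. seating 94 ≤ 126; vehicles 19 ≤ 24 → Commercial License required.
Art. VI. seating 94 < 100; does not sell firearms or ammunition → Municipal Certificate exemption does not apply.
Art. VII. closes 7:00 PM, at/before 10:00 PM → exempt from Municipal Certificate.

Commercial License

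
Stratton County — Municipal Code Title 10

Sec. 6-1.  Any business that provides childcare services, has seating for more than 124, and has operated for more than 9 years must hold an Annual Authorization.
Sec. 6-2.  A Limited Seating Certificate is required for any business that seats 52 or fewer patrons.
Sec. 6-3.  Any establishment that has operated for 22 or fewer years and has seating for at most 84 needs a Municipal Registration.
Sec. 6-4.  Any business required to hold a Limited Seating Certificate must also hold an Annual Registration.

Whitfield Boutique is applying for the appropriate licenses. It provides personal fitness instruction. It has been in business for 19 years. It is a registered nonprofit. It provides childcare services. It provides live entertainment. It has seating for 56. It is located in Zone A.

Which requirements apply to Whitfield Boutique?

Sec. 6-1. provides childcare services; seating 56 ≤ 124; years in business 19 > 9 → Annual Authorization not required.
Sec. 6-2. seating 56 > 52 → Limited Seating Certificate not required.
Sec. 6-3. years in business 19 ≤ 22; seating 56 ≤ 84 → Municipal Registration required.
Sec. 6-4. Limited Seating Certificate is not required → no effect.

Municipal Registration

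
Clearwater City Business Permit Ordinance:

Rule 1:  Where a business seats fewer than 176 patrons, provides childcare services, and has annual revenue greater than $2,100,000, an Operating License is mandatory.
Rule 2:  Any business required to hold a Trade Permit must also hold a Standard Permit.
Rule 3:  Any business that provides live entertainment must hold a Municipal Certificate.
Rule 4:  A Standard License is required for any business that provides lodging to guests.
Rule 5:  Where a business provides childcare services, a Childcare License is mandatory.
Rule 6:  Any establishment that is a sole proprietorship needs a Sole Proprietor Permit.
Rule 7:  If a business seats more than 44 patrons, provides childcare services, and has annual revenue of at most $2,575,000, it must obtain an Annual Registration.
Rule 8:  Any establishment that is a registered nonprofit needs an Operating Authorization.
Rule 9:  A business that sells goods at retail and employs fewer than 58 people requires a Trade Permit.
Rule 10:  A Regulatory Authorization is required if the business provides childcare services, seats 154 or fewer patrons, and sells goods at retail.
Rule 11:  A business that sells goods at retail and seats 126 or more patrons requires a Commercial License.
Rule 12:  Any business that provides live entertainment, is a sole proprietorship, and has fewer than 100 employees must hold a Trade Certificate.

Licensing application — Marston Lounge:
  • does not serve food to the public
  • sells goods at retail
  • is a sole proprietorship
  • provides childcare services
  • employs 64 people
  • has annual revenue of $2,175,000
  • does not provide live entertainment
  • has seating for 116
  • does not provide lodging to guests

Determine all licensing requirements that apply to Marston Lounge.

Rule 1: seating 116 < 176; provides childcare services; revenue $2,175,000 > $2,100,000 → Operating License required.
Rule 2: Trade Permit is not required → no effect.
Rule 3: does not provide live entertainment → Municipal Certificate not required.
Rule 4: does not provide lodging to guests → Standard License not required.
Rule 5: provides childcare services → Childcare License required.
Rule 6: is a sole proprietorship → Sole Proprietor Permit required.
Rule 7: seating 116 > 44; provides childcare services; revenue $2,175,000 ≤ $2,575,000 → Annual Registration required.
Rule 8: is a sole proprietorship (not: is a registered nonprofit) → Operating Authorization not required.
Rule 9: sells goods at retail; employees 64 ≥ 58 → Trade Permit not required.
Rule 10: provides childcare services; seating 116 ≤ 154; sells goods at retail → Regulatory Authorization required.
Rule 11: sells goods at retail; seating 116 < 126 → Commercial License not required.
Rule 12: does not provide live entertainment; is a sole proprietorship; employees 64 < 100 → Trade Certificate not required.

Annual Registration, Childcare License, Operating License, Regulatory Authorization, Sole Proprietor Permit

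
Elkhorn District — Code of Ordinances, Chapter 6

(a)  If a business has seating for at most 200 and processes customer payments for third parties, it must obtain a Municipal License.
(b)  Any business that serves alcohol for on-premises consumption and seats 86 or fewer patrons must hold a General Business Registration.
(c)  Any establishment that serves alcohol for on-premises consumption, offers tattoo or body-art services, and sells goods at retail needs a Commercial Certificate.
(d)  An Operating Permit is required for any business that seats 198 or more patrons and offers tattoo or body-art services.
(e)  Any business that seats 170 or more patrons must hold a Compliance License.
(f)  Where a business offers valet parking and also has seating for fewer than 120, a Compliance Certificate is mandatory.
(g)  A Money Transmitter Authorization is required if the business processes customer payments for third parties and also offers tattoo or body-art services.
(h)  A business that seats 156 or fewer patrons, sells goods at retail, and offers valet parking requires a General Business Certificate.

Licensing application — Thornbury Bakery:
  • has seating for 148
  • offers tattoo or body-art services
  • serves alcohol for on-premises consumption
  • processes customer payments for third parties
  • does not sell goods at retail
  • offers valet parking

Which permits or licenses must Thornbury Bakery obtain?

(a) seating 148 ≤ 200; processes customer payments for third parties → Municipal License required.
(b) serves alcohol for on-premises consumption; seating 148 > 86 → General Business Registration not required.
(c) serves alcohol for on-premises consumption; offers tattoo or body-art services; does not sell goods at retail → Commercial Certificate not required.
(d) seating 148 < 198; offers tattoo or body-art services → Operating Permit not required.
(e) seating 148 < 170 → Compliance License not required.
(f) offers valet parking; seating 148 ≥ 120 → Compliance Certificate not required.
(g) processes customer payments for third parties; offers tattoo or body-art services → Money Transmitter Authorization required.
(h) seating 148 ≤ 156; does not sell goods at retail; offers valet parking → General Business Certificate not required.

Money Transmitter Authorization, Municipal License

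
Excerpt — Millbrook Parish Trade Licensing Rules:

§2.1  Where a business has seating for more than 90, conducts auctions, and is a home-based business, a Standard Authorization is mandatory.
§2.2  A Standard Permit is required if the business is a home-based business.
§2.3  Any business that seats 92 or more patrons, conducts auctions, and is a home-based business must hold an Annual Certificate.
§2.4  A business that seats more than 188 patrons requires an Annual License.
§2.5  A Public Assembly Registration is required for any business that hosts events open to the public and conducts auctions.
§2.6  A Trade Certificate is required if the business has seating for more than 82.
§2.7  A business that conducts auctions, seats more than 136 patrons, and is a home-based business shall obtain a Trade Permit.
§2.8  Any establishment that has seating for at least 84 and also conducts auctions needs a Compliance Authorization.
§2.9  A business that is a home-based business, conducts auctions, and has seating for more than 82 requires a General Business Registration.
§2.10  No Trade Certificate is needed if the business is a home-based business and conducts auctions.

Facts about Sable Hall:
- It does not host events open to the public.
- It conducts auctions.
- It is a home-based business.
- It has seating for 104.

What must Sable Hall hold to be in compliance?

§2.1 seating 104 > 90; conducts auctions; is a home-based business → Standard Authorization required.
§2.2 is a home-based business → Standard Permit required.
§2.3 seating 104 ≥ 92; conducts auctions; is a home-based business → Annual Certificate required.
§2.4 seating 104 ≤ 188 → Annual License not required.
§2.5 does not host events open to the public; conducts auctions → Public Assembly Registration not required.
§2.6 seating 104 > 82 → Trade Certificate required.
§2.7 conducts auctions; seating 104 ≤ 136; is a home-based business → Trade Permit not required.
§2.8 seating 104 ≥ 84; conducts auctions → Compliance Authorization required.
§2.9 is a home-based business; conducts auctions; seating 104 > 82 → General Business Registration required.
§2.10 is a home-based business; conducts auctions → exempt from Trade Certificate.

Annual Certificate, Compliance Authorization, General Business Registration, Standard Authorization, Standard Permit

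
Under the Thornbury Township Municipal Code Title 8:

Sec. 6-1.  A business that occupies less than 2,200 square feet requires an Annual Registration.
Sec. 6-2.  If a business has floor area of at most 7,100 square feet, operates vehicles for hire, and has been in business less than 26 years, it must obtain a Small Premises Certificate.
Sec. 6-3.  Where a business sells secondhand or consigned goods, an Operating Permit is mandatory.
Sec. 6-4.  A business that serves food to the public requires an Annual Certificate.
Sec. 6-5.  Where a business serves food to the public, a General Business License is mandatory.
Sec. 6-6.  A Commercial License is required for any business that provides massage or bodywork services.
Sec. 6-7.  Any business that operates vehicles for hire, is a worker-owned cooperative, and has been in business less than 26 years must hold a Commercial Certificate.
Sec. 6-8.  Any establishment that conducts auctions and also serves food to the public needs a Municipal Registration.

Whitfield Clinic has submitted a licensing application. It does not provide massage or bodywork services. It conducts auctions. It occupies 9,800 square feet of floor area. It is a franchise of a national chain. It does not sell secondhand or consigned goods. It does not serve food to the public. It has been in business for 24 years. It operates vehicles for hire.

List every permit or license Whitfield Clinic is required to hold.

Sec. 6-1. floor area 9,800 square feet ≥ 2,200 square feet → Annual Registration not required.
Sec. 6-2. floor area 9,800 square feet > 7,100 square feet; operates vehicles for hire; years in business 24 < 26 → Small Premises Certificate not required.
Sec. 6-3. does not sell secondhand or consigned goods → Operating Permit not required.
Sec. 6-4. does not serve food to the public → Annual Certificate not required.
Sec. 6-5. does not serve food to the public → General Business License not required.
Sec. 6-6. does not provide massage or bodywork services → Commercial License not required.
Sec. 6-7. operates vehicles for hire; is a franchise of a national chain (not: is a worker-owned cooperative); years in business 24 < 26 → Commercial Certificate not required.
Sec. 6-8. conducts auctions; does not serve food to the public → Municipal Registration not required.

None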